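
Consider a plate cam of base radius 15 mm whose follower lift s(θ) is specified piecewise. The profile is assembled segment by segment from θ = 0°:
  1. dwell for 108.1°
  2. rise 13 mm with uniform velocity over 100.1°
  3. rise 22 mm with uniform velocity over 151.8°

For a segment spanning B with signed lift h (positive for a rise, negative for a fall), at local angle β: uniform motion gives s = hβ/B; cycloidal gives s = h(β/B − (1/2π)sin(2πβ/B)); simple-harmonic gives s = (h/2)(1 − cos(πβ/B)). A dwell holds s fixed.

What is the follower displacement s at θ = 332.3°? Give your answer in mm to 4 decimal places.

seg 1 [0°–108.1°] dwell: s stays 0.0000
seg 2 [108.1°–208.2°] uniform, h=13: full span → s += 13 → s = 13.0000
seg 3 [208.2°–360°] uniform, h=22: θ=332.3° here. β=124.1, B=151.8. 22·124.1/151.8 = 17.9855 → s = 30.9855

30.9855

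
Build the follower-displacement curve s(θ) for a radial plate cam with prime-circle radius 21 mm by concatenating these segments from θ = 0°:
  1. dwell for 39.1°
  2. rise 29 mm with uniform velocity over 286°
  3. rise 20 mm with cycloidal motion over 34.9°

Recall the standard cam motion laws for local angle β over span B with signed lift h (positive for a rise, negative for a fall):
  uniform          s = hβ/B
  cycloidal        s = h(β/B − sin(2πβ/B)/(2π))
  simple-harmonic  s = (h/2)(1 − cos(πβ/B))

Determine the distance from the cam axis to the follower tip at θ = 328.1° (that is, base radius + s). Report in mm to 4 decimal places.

seg 1 [0°–39.1°] dwell: s stays 0.0000
seg 2 [39.1°–325.1°] uniform, h=29: full span → s += 29 → s = 29.0000
seg 3 [325.1°–360°] cycloidal, h=20: θ=328.1° here. β=3, B=34.9. 20·(0.0860 − sin(2π·0.0860)/(2π)) = 0.0824 → s = 29.0824
radial distance = base radius + s = 21 + 29.0824 = 50.0824

50.0824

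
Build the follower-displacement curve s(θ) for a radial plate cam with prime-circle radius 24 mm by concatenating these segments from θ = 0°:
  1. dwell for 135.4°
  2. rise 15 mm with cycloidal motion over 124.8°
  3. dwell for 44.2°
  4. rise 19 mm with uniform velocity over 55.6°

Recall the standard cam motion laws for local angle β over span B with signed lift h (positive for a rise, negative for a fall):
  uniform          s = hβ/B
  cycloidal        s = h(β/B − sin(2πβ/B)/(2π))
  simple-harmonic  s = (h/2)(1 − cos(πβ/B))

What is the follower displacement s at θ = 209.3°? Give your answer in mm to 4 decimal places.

seg 1 [0°–135.4°] dwell: s stays 0.0000
seg 2 [135.4°–260.2°] cycloidal, h=15: θ=209.3° here. β=73.9, B=124.8. 15·(0.5921 − sin(2π·0.5921)/(2π)) = 10.1885 → s = 10.1885

10.1885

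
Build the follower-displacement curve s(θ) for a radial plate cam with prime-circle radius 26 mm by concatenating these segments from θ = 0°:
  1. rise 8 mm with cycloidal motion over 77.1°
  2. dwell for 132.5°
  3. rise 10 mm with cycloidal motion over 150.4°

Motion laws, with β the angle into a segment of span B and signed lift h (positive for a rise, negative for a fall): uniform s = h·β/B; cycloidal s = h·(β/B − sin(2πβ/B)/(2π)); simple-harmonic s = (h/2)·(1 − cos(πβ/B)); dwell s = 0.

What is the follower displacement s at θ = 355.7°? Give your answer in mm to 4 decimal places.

seg 1 [0°–77.1°] cycloidal, h=8: full span → s += 8 → s = 8.0000
seg 2 [77.1°–209.6°] dwell: s stays 8.0000
seg 3 [209.6°–360°] cycloidal, h=10: θ=355.7° here. β=146.1, B=150.4. 10·(0.9714 − sin(2π·0.9714)/(2π)) = 9.9985 → s = 17.9985

17.9985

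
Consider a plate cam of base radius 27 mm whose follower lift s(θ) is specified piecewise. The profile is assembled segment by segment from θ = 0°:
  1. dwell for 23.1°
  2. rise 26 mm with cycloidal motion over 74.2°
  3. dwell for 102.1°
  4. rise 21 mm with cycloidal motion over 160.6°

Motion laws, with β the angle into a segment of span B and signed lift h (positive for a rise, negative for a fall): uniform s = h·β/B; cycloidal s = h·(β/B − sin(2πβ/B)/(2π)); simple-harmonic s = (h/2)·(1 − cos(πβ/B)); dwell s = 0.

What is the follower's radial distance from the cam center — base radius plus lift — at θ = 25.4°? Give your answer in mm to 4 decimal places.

seg 1 [0°–23.1°] dwell: s stays 0.0000
seg 2 [23.1°–97.3°] cycloidal, h=26: θ=25.4° here. β=2.3, B=74.2. 26·(0.0310 − sin(2π·0.0310)/(2π)) = 0.0051 → s = 0.0051
radial distance = base radius + s = 27 + 0.0051 = 27.0051

27.0051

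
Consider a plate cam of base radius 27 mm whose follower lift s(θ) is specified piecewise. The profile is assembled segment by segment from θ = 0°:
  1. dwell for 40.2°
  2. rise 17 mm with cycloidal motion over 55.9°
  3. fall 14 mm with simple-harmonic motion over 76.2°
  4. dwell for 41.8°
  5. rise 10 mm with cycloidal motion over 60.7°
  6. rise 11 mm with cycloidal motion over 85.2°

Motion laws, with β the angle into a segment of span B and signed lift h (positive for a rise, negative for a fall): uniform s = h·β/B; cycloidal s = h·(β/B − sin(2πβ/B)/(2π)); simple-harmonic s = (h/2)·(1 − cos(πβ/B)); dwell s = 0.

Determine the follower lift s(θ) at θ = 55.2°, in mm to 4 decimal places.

seg 1 [0°–40.2°] dwell: s stays 0.0000
seg 2 [40.2°–96.1°] cycloidal, h=17: θ=55.2° here. β=15, B=55.9. 17·(0.2683 − sin(2π·0.2683)/(2π)) = 1.8740 → s = 1.8740

1.8740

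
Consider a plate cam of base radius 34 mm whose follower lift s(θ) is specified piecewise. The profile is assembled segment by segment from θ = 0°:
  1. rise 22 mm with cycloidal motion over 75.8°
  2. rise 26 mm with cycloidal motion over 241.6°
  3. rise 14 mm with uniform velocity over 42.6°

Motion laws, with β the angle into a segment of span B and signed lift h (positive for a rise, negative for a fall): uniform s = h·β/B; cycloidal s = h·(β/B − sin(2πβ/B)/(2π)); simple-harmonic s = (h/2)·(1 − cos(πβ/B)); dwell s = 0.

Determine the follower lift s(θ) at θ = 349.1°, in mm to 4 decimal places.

seg 1 [0°–75.8°] cycloidal, h=22: full span → s += 22 → s = 22.0000
seg 2 [75.8°–317.4°] cycloidal, h=26: full span → s += 26 → s = 48.0000
seg 3 [317.4°–360°] uniform, h=14: θ=349.1° here. β=31.7, B=42.6. 14·31.7/42.6 = 10.4178 → s = 58.4178

58.4178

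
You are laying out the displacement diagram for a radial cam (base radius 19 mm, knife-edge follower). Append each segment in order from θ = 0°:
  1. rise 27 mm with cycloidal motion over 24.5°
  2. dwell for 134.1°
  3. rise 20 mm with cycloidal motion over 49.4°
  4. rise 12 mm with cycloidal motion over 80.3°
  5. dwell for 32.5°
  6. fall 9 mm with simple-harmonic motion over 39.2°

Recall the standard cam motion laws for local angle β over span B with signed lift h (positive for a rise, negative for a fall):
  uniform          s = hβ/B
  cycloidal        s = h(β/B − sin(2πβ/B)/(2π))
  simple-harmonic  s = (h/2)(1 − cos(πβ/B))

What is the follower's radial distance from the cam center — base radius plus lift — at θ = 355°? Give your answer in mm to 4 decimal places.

seg 1 [0°–24.5°] cycloidal, h=27: full span → s += 27 → s = 27.0000
seg 2 [24.5°–158.6°] dwell: s stays 27.0000
seg 3 [158.6°–208°] cycloidal, h=20: full span → s += 20 → s = 47.0000
seg 4 [208°–288.3°] cycloidal, h=12: full span → s += 12 → s = 59.0000
seg 5 [288.3°–320.8°] dwell: s stays 59.0000
seg 6 [320.8°–360°] simple-harmonic, h=-9: θ=355° here. β=34.2, B=39.2. -9/2·(1 − cos(π·0.8724)) = -8.6435 → s = 50.3565
radial distance = base radius + s = 19 + 50.3565 = 69.3565

69.3565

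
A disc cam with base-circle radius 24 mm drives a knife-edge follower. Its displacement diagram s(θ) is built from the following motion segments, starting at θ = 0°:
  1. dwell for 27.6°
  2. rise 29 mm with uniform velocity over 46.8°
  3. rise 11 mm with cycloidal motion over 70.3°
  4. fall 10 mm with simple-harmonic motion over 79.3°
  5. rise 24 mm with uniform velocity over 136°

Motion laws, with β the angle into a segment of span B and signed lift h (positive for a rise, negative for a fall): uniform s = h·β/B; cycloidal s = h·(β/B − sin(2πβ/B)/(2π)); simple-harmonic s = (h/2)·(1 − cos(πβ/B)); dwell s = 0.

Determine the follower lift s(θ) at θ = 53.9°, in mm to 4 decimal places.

seg 1 [0°–27.6°] dwell: s stays 0.0000
seg 2 [27.6°–74.4°] uniform, h=29: θ=53.9° here. β=26.3, B=46.8. 29·26.3/46.8 = 16.2970 → s = 16.2970

16.2970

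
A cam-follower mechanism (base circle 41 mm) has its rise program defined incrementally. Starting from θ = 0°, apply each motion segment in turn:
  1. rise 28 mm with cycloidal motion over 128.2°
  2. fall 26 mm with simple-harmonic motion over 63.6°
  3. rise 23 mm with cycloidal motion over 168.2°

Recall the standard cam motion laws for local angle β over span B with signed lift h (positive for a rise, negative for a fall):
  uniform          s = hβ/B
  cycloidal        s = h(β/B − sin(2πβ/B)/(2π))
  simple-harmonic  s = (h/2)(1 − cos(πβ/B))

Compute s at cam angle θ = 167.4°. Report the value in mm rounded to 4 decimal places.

seg 1 [0°–128.2°] cycloidal, h=28: full span → s += 28 → s = 28.0000
seg 2 [128.2°–191.8°] simple-harmonic, h=-26: θ=167.4° here. β=39.2, B=63.6. -26/2·(1 − cos(π·0.6164)) = -17.6468 → s = 10.3532

10.3532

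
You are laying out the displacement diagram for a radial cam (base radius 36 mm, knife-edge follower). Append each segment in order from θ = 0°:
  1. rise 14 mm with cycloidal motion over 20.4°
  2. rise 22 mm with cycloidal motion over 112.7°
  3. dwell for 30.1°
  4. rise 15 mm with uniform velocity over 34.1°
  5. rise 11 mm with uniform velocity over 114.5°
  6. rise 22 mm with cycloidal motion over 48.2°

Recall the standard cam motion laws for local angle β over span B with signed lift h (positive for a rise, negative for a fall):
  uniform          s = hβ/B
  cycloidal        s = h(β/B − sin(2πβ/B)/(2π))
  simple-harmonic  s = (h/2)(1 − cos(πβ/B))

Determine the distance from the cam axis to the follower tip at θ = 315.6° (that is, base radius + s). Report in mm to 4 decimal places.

seg 1 [0°–20.4°] cycloidal, h=14: full span → s += 14 → s = 14.0000
seg 2 [20.4°–133.1°] cycloidal, h=22: full span → s += 22 → s = 36.0000
seg 3 [133.1°–163.2°] dwell: s stays 36.0000
seg 4 [163.2°–197.3°] uniform, h=15: full span → s += 15 → s = 51.0000
seg 5 [197.3°–311.8°] uniform, h=11: full span → s += 11 → s = 62.0000
seg 6 [311.8°–360°] cycloidal, h=22: θ=315.6° here. β=3.8, B=48.2. 22·(0.0788 − sin(2π·0.0788)/(2π)) = 0.0701 → s = 62.0701
radial distance = base radius + s = 36 + 62.0701 = 98.0701

98.0701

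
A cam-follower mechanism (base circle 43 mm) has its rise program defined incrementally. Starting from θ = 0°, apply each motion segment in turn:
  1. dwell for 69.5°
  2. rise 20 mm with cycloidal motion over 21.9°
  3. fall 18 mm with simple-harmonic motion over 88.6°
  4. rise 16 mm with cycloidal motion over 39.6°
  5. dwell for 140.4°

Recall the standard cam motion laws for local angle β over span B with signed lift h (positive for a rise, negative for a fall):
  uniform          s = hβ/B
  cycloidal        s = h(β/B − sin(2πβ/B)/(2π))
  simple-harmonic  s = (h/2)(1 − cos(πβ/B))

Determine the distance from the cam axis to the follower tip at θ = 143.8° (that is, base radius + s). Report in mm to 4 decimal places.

seg 1 [0°–69.5°] dwell: s stays 0.0000
seg 2 [69.5°–91.4°] cycloidal, h=20: full span → s += 20 → s = 20.0000
seg 3 [91.4°–180°] simple-harmonic, h=-18: θ=143.8° here. β=52.4, B=88.6. -18/2·(1 − cos(π·0.5914)) = -11.5495 → s = 8.4505
radial distance = base radius + s = 43 + 8.4505 = 51.4505

51.4505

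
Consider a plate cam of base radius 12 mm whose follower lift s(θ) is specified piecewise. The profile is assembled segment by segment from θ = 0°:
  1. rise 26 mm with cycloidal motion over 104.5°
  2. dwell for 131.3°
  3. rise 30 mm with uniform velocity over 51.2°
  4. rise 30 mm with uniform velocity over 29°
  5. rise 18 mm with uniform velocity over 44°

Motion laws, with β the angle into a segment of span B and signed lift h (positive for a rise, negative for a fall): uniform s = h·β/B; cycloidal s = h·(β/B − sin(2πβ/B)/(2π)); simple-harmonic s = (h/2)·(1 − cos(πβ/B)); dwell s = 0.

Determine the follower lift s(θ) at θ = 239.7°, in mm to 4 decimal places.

seg 1 [0°–104.5°] cycloidal, h=26: full span → s += 26 → s = 26.0000
seg 2 [104.5°–235.8°] dwell: s stays 26.0000
seg 3 [235.8°–287°] uniform, h=30: θ=239.7° here. β=3.9, B=51.2. 30·3.9/51.2 = 2.2852 → s = 28.2852

28.2852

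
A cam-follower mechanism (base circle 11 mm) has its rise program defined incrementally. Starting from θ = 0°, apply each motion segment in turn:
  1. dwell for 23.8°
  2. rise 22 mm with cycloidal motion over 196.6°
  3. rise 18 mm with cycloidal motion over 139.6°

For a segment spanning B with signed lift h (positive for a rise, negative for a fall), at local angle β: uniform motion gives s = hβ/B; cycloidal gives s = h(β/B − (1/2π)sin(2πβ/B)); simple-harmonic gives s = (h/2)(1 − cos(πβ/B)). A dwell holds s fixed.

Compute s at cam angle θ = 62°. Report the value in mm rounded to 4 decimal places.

seg 1 [0°–23.8°] dwell: s stays 0.0000
seg 2 [23.8°–220.4°] cycloidal, h=22: θ=62° here. β=38.2, B=196.6. 22·(0.1943 − sin(2π·0.1943)/(2π)) = 0.9855 → s = 0.9855

0.9855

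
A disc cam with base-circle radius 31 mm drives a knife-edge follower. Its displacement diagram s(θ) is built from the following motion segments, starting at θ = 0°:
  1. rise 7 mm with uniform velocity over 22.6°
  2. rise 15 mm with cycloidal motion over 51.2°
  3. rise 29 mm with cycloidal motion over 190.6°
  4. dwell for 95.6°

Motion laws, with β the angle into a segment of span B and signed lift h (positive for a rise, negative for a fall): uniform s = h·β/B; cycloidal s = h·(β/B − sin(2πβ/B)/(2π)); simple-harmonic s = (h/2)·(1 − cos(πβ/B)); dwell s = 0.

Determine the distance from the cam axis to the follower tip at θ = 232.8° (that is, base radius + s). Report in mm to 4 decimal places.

seg 1 [0°–22.6°] uniform, h=7: full span → s += 7 → s = 7.0000
seg 2 [22.6°–73.8°] cycloidal, h=15: full span → s += 15 → s = 22.0000
seg 3 [73.8°–264.4°] cycloidal, h=29: θ=232.8° here. β=159, B=190.6. 29·(0.8342 − sin(2π·0.8342)/(2π)) = 28.1764 → s = 50.1764
radial distance = base radius + s = 31 + 50.1764 = 81.1764

81.1764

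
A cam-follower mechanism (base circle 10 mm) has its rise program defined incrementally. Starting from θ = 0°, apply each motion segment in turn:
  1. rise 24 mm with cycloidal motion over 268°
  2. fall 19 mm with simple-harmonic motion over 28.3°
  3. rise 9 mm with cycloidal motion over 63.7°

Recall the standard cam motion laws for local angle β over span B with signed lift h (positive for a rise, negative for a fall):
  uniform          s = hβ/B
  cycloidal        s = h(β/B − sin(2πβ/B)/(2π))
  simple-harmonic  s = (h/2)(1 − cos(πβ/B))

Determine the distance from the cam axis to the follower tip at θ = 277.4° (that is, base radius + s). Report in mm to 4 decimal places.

seg 1 [0°–268°] cycloidal, h=24: full span → s += 24 → s = 24.0000
seg 2 [268°–296.3°] simple-harmonic, h=-19: θ=277.4° here. β=9.4, B=28.3. -19/2·(1 − cos(π·0.3322)) = -4.7196 → s = 19.2804
radial distance = base radius + s = 10 + 19.2804 = 29.2804

29.2804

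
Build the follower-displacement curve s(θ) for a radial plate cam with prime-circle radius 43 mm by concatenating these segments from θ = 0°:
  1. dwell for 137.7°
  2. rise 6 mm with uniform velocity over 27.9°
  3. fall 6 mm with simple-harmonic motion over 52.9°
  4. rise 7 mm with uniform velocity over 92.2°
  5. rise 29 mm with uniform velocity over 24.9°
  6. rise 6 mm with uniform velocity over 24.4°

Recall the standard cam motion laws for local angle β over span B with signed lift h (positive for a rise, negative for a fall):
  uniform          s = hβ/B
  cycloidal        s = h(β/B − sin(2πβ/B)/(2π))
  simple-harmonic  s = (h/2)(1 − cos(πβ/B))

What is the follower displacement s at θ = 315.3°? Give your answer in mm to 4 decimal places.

seg 1 [0°–137.7°] dwell: s stays 0.0000
seg 2 [137.7°–165.6°] uniform, h=6: full span → s += 6 → s = 6.0000
seg 3 [165.6°–218.5°] simple-harmonic, h=-6: full span → s += -6 → s = 0.0000
seg 4 [218.5°–310.7°] uniform, h=7: full span → s += 7 → s = 7.0000
seg 5 [310.7°–335.6°] uniform, h=29: θ=315.3° here. β=4.6, B=24.9. 29·4.6/24.9 = 5.3574 → s = 12.3574

12.3574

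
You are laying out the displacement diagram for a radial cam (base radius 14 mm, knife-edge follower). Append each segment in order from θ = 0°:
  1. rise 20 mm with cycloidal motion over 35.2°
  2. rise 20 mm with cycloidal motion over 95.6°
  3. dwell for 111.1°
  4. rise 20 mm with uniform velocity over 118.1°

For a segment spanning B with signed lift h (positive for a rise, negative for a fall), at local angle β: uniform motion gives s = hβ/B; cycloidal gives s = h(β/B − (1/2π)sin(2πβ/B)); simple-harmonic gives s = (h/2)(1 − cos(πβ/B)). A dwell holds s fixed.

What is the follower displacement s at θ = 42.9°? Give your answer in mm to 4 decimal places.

seg 1 [0°–35.2°] cycloidal, h=20: full span → s += 20 → s = 20.0000
seg 2 [35.2°–130.8°] cycloidal, h=20: θ=42.9° here. β=7.7, B=95.6. 20·(0.0805 − sin(2π·0.0805)/(2π)) = 0.0679 → s = 20.0679

20.0679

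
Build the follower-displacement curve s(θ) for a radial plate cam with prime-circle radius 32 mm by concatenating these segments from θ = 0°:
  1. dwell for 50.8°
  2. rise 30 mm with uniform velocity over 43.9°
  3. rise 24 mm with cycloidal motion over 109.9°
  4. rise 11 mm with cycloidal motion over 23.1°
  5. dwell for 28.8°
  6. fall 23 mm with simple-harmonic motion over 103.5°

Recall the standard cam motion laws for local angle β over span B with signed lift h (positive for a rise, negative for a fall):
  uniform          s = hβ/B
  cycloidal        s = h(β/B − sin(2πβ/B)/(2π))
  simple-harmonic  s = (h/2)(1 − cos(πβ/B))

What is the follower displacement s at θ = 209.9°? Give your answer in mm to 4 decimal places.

seg 1 [0°–50.8°] dwell: s stays 0.0000
seg 2 [50.8°–94.7°] uniform, h=30: full span → s += 30 → s = 30.0000
seg 3 [94.7°–204.6°] cycloidal, h=24: full span → s += 24 → s = 54.0000
seg 4 [204.6°–227.7°] cycloidal, h=11: θ=209.9° here. β=5.3, B=23.1. 11·(0.2294 − sin(2π·0.2294)/(2π)) = 0.7877 → s = 54.7877

54.7877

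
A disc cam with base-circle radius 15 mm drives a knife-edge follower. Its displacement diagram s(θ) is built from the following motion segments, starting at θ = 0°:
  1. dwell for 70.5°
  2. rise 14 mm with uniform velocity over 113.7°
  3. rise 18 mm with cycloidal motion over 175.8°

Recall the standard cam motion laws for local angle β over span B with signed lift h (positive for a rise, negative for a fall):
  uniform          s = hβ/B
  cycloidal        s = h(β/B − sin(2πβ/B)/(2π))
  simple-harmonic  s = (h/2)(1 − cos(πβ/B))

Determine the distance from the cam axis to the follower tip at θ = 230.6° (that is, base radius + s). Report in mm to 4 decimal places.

seg 1 [0°–70.5°] dwell: s stays 0.0000
seg 2 [70.5°–184.2°] uniform, h=14: full span → s += 14 → s = 14.0000
seg 3 [184.2°–360°] cycloidal, h=18: θ=230.6° here. β=46.4, B=175.8. 18·(0.2639 − sin(2π·0.2639)/(2π)) = 1.8970 → s = 15.8970
radial distance = base radius + s = 15 + 15.8970 = 30.8970

30.8970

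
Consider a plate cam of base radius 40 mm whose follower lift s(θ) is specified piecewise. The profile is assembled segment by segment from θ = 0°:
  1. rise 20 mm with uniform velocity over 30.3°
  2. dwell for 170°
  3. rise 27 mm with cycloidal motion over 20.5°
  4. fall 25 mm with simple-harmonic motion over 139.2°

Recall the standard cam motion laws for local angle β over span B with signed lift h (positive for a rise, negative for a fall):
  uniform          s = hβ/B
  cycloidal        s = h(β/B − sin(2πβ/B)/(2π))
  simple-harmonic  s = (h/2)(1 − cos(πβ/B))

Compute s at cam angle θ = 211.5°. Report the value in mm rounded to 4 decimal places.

seg 1 [0°–30.3°] uniform, h=20: full span → s += 20 → s = 20.0000
seg 2 [30.3°–200.3°] dwell: s stays 20.0000
seg 3 [200.3°–220.8°] cycloidal, h=27: θ=211.5° here. β=11.2, B=20.5. 27·(0.5463 − sin(2π·0.5463)/(2π)) = 15.9848 → s = 35.9848

35.9848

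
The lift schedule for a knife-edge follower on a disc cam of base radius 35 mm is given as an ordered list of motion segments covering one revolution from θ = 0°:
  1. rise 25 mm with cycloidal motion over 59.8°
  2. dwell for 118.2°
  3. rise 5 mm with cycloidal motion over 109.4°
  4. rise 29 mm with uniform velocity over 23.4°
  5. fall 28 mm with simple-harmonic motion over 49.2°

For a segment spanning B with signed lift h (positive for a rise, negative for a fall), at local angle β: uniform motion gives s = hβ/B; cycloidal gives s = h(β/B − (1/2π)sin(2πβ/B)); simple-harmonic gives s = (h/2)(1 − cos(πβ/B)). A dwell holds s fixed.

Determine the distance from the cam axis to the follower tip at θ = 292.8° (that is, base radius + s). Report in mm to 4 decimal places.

seg 1 [0°–59.8°] cycloidal, h=25: full span → s += 25 → s = 25.0000
seg 2 [59.8°–178°] dwell: s stays 25.0000
seg 3 [178°–287.4°] cycloidal, h=5: full span → s += 5 → s = 30.0000
seg 4 [287.4°–310.8°] uniform, h=29: θ=292.8° here. β=5.4, B=23.4. 29·5.4/23.4 = 6.6923 → s = 36.6923
radial distance = base radius + s = 35 + 36.6923 = 71.6923

71.6923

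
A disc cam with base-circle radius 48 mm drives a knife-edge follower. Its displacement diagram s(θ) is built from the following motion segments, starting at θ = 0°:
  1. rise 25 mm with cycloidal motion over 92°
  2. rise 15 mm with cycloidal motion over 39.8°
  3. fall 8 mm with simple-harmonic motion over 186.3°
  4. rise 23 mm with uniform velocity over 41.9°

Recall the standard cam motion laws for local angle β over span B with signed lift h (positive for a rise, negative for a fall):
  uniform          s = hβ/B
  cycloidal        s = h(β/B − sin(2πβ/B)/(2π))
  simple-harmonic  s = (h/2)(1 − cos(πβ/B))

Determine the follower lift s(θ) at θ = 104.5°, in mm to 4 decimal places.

seg 1 [0°–92°] cycloidal, h=25: full span → s += 25 → s = 25.0000
seg 2 [92°–131.8°] cycloidal, h=15: θ=104.5° here. β=12.5, B=39.8. 15·(0.3141 − sin(2π·0.3141)/(2π)) = 2.5146 → s = 27.5146

27.5146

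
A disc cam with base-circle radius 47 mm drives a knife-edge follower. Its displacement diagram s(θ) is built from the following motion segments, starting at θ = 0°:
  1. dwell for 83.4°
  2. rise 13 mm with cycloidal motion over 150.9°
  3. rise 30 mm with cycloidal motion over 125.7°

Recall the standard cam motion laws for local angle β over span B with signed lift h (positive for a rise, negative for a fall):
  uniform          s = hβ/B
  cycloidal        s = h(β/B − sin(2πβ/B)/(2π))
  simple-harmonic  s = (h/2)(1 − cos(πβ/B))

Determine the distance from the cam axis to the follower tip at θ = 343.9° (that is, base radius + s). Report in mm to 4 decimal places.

seg 1 [0°–83.4°] dwell: s stays 0.0000
seg 2 [83.4°–234.3°] cycloidal, h=13: full span → s += 13 → s = 13.0000
seg 3 [234.3°–360°] cycloidal, h=30: θ=343.9° here. β=109.6, B=125.7. 30·(0.8719 − sin(2π·0.8719)/(2π)) = 29.5985 → s = 42.5985
radial distance = base radius + s = 47 + 42.5985 = 89.5985

89.5985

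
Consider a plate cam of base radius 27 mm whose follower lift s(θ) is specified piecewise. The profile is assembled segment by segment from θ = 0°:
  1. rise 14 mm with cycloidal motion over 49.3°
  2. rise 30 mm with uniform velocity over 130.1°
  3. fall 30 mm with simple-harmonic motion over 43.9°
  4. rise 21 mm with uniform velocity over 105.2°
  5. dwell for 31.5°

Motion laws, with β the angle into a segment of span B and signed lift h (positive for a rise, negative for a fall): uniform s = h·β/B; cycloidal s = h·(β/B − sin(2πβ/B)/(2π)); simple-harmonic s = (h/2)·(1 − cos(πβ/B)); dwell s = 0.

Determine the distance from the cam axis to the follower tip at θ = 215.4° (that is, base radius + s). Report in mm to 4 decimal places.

seg 1 [0°–49.3°] cycloidal, h=14: full span → s += 14 → s = 14.0000
seg 2 [49.3°–179.4°] uniform, h=30: full span → s += 30 → s = 44.0000
seg 3 [179.4°–223.3°] simple-harmonic, h=-30: θ=215.4° here. β=36, B=43.9. -30/2·(1 − cos(π·0.8200)) = -27.6661 → s = 16.3339
radial distance = base radius + s = 27 + 16.3339 = 43.3339

43.3339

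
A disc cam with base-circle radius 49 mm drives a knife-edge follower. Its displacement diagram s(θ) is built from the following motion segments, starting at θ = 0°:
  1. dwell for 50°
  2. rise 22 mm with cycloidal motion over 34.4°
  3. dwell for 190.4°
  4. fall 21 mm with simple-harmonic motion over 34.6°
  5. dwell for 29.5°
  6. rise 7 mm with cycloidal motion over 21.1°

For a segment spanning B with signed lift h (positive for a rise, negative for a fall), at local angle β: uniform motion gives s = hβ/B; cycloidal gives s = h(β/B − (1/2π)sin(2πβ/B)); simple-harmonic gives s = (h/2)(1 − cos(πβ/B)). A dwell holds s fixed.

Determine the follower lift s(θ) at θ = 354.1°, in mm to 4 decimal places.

seg 1 [0°–50°] dwell: s stays 0.0000
seg 2 [50°–84.4°] cycloidal, h=22: full span → s += 22 → s = 22.0000
seg 3 [84.4°–274.8°] dwell: s stays 22.0000
seg 4 [274.8°–309.4°] simple-harmonic, h=-21: full span → s += -21 → s = 1.0000
seg 5 [309.4°–338.9°] dwell: s stays 1.0000
seg 6 [338.9°–360°] cycloidal, h=7: θ=354.1° here. β=15.2, B=21.1. 7·(0.7204 − sin(2π·0.7204)/(2π)) = 6.1375 → s = 7.1375

7.1375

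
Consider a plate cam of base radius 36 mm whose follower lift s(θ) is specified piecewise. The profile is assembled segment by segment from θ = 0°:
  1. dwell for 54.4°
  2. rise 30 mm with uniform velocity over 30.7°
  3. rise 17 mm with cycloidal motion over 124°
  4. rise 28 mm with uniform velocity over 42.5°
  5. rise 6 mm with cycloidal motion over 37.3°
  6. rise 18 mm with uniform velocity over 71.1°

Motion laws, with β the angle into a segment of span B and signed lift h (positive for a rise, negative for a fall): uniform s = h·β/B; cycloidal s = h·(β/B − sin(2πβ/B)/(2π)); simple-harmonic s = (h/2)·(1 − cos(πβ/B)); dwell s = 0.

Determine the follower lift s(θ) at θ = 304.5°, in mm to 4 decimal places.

seg 1 [0°–54.4°] dwell: s stays 0.0000
seg 2 [54.4°–85.1°] uniform, h=30: full span → s += 30 → s = 30.0000
seg 3 [85.1°–209.1°] cycloidal, h=17: full span → s += 17 → s = 47.0000
seg 4 [209.1°–251.6°] uniform, h=28: full span → s += 28 → s = 75.0000
seg 5 [251.6°–288.9°] cycloidal, h=6: full span → s += 6 → s = 81.0000
seg 6 [288.9°–360°] uniform, h=18: θ=304.5° here. β=15.6, B=71.1. 18·15.6/71.1 = 3.9494 → s = 84.9494

84.9494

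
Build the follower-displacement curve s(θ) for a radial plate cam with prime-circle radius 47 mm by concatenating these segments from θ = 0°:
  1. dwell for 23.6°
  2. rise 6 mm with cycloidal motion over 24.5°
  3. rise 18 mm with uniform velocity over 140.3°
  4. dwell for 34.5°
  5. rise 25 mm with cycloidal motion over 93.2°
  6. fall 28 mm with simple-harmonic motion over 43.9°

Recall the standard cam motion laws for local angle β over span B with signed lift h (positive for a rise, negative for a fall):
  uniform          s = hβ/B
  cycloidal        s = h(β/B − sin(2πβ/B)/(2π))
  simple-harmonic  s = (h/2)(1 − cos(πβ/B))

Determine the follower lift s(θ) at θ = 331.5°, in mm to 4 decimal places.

seg 1 [0°–23.6°] dwell: s stays 0.0000
seg 2 [23.6°–48.1°] cycloidal, h=6: full span → s += 6 → s = 6.0000
seg 3 [48.1°–188.4°] uniform, h=18: full span → s += 18 → s = 24.0000
seg 4 [188.4°–222.9°] dwell: s stays 24.0000
seg 5 [222.9°–316.1°] cycloidal, h=25: full span → s += 25 → s = 49.0000
seg 6 [316.1°–360°] simple-harmonic, h=-28: θ=331.5° here. β=15.4, B=43.9. -28/2·(1 − cos(π·0.3508)) = -7.6754 → s = 41.3246

41.3246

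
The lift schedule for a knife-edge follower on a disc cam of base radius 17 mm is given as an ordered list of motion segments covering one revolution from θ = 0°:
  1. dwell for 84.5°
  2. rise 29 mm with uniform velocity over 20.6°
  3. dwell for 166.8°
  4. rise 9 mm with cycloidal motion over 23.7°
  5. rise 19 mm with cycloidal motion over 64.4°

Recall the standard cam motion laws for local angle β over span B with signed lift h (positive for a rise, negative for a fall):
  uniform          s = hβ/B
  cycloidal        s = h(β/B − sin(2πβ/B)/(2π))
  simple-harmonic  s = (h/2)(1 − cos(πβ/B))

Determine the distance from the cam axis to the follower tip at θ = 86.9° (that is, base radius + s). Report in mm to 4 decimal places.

seg 1 [0°–84.5°] dwell: s stays 0.0000
seg 2 [84.5°–105.1°] uniform, h=29: θ=86.9° here. β=2.4, B=20.6. 29·2.4/20.6 = 3.3786 → s = 3.3786
radial distance = base radius + s = 17 + 3.3786 = 20.3786

20.3786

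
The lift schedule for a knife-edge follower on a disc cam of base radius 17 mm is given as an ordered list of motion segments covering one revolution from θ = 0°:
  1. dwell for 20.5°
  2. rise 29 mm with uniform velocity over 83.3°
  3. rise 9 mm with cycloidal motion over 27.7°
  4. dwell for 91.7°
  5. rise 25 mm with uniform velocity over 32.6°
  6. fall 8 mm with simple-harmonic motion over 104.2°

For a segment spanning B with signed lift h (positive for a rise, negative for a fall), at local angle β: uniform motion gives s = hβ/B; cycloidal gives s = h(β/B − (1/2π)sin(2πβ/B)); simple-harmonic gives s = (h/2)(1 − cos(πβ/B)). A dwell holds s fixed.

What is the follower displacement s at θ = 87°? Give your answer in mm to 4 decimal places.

seg 1 [0°–20.5°] dwell: s stays 0.0000
seg 2 [20.5°–103.8°] uniform, h=29: θ=87° here. β=66.5, B=83.3. 29·66.5/83.3 = 23.1513 → s = 23.1513

23.1513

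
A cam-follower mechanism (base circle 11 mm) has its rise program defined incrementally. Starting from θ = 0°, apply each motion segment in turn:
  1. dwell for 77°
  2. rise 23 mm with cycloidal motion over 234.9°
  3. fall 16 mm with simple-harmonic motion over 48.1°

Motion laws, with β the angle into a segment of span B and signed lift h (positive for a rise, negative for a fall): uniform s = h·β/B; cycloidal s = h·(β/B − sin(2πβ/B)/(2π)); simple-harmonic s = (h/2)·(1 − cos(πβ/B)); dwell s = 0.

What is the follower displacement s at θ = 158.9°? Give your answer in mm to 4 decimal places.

seg 1 [0°–77°] dwell: s stays 0.0000
seg 2 [77°–311.9°] cycloidal, h=23: θ=158.9° here. β=81.9, B=234.9. 23·(0.3487 − sin(2π·0.3487)/(2π)) = 5.0397 → s = 5.0397

5.0397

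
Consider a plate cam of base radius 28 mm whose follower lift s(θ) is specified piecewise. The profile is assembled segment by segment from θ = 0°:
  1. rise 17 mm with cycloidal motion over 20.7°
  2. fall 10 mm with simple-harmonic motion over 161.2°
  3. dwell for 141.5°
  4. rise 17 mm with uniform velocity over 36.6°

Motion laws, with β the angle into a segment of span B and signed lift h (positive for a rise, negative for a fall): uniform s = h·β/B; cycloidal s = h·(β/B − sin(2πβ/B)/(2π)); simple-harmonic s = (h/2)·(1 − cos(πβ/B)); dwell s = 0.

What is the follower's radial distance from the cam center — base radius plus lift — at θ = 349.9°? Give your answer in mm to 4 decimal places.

seg 1 [0°–20.7°] cycloidal, h=17: full span → s += 17 → s = 17.0000
seg 2 [20.7°–181.9°] simple-harmonic, h=-10: full span → s += -10 → s = 7.0000
seg 3 [181.9°–323.4°] dwell: s stays 7.0000
seg 4 [323.4°–360°] uniform, h=17: θ=349.9° here. β=26.5, B=36.6. 17·26.5/36.6 = 12.3087 → s = 19.3087
radial distance = base radius + s = 28 + 19.3087 = 47.3087

47.3087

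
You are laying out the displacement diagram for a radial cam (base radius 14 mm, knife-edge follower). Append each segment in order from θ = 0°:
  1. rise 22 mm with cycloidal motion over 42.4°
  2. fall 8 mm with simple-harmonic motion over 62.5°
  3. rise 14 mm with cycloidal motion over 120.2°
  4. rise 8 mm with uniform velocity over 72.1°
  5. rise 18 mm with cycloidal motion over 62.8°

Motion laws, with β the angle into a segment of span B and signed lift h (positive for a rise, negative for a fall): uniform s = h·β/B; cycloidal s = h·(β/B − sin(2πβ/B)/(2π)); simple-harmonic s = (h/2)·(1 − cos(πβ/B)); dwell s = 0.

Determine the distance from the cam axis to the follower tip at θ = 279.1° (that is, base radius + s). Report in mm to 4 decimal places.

seg 1 [0°–42.4°] cycloidal, h=22: full span → s += 22 → s = 22.0000
seg 2 [42.4°–104.9°] simple-harmonic, h=-8: full span → s += -8 → s = 14.0000
seg 3 [104.9°–225.1°] cycloidal, h=14: full span → s += 14 → s = 28.0000
seg 4 [225.1°–297.2°] uniform, h=8: θ=279.1° here. β=54, B=72.1. 8·54/72.1 = 5.9917 → s = 33.9917
radial distance = base radius + s = 14 + 33.9917 = 47.9917

47.9917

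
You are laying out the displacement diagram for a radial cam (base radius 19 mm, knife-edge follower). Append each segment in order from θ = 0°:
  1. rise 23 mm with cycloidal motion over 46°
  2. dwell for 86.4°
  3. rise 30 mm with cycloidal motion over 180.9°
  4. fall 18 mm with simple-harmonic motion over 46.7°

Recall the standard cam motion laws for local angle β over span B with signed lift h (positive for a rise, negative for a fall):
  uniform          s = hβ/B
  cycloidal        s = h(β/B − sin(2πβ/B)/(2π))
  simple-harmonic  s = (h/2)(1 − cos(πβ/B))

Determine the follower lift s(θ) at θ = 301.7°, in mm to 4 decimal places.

seg 1 [0°–46°] cycloidal, h=23: full span → s += 23 → s = 23.0000
seg 2 [46°–132.4°] dwell: s stays 23.0000
seg 3 [132.4°–313.3°] cycloidal, h=30: θ=301.7° here. β=169.3, B=180.9. 30·(0.9359 − sin(2π·0.9359)/(2π)) = 29.9484 → s = 52.9484

52.9484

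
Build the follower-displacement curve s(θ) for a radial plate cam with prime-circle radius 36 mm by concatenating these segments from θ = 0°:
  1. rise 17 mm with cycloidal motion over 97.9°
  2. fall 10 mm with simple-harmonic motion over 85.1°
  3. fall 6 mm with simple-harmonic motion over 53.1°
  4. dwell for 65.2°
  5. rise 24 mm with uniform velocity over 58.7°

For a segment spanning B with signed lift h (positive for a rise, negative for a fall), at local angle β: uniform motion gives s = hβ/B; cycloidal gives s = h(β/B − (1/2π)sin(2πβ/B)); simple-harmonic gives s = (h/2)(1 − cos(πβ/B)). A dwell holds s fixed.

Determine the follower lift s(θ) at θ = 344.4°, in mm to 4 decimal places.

seg 1 [0°–97.9°] cycloidal, h=17: full span → s += 17 → s = 17.0000
seg 2 [97.9°–183°] simple-harmonic, h=-10: full span → s += -10 → s = 7.0000
seg 3 [183°–236.1°] simple-harmonic, h=-6: full span → s += -6 → s = 1.0000
seg 4 [236.1°–301.3°] dwell: s stays 1.0000
seg 5 [301.3°–360°] uniform, h=24: θ=344.4° here. β=43.1, B=58.7. 24·43.1/58.7 = 17.6218 → s = 18.6218

18.6218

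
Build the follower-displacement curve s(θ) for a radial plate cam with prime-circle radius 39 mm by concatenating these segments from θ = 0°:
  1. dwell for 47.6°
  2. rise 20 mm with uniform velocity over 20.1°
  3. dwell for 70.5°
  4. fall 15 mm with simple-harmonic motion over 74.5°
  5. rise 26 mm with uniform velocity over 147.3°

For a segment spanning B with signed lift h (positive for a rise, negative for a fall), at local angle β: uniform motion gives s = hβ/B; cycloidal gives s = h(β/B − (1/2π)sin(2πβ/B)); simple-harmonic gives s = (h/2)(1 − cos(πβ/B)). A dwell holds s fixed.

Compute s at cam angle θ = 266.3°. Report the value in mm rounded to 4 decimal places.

seg 1 [0°–47.6°] dwell: s stays 0.0000
seg 2 [47.6°–67.7°] uniform, h=20: full span → s += 20 → s = 20.0000
seg 3 [67.7°–138.2°] dwell: s stays 20.0000
seg 4 [138.2°–212.7°] simple-harmonic, h=-15: full span → s += -15 → s = 5.0000
seg 5 [212.7°–360°] uniform, h=26: θ=266.3° here. β=53.6, B=147.3. 26·53.6/147.3 = 9.4610 → s = 14.4610

14.4610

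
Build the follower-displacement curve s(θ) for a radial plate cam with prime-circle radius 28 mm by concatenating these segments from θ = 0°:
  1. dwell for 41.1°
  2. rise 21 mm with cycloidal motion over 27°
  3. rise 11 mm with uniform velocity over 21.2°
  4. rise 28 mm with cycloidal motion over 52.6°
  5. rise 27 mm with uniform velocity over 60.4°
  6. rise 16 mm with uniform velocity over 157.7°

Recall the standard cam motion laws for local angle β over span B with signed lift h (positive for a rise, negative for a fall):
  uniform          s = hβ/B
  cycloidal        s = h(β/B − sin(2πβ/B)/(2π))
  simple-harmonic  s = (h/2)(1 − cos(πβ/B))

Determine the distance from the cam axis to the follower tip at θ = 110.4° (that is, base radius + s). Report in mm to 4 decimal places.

seg 1 [0°–41.1°] dwell: s stays 0.0000
seg 2 [41.1°–68.1°] cycloidal, h=21: full span → s += 21 → s = 21.0000
seg 3 [68.1°–89.3°] uniform, h=11: full span → s += 11 → s = 32.0000
seg 4 [89.3°–141.9°] cycloidal, h=28: θ=110.4° here. β=21.1, B=52.6. 28·(0.4011 − sin(2π·0.4011)/(2π)) = 8.6385 → s = 40.6385
radial distance = base radius + s = 28 + 40.6385 = 68.6385

68.6385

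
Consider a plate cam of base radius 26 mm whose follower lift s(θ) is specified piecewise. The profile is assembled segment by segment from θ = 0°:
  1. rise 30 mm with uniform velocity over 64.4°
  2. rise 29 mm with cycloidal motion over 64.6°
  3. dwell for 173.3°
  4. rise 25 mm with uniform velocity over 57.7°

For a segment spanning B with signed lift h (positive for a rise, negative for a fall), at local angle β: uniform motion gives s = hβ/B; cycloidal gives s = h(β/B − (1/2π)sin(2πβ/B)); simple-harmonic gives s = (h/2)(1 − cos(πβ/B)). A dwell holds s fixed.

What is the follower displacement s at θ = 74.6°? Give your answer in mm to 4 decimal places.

seg 1 [0°–64.4°] uniform, h=30: full span → s += 30 → s = 30.0000
seg 2 [64.4°–129°] cycloidal, h=29: θ=74.6° here. β=10.2, B=64.6. 29·(0.1579 − sin(2π·0.1579)/(2π)) = 0.7150 → s = 30.7150

30.7150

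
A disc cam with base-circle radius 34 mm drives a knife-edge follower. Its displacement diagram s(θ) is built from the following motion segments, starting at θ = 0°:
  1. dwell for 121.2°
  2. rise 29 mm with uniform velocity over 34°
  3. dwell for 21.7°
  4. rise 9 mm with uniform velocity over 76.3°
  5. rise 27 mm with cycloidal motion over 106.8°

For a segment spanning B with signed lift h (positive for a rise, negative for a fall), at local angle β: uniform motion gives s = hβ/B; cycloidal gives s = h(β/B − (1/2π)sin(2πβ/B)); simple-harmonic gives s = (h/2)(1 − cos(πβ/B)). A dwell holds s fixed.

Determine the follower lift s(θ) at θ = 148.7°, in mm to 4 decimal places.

seg 1 [0°–121.2°] dwell: s stays 0.0000
seg 2 [121.2°–155.2°] uniform, h=29: θ=148.7° here. β=27.5, B=34. 29·27.5/34 = 23.4559 → s = 23.4559

23.4559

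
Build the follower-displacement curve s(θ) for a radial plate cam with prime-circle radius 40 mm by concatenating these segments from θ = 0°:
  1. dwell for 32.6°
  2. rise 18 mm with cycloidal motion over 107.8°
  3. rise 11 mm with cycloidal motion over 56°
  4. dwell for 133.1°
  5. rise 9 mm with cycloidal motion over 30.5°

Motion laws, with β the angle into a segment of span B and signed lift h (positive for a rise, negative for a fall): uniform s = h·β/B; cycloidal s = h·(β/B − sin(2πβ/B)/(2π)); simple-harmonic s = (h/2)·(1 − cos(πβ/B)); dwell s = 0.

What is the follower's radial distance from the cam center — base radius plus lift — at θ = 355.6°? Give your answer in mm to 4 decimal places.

seg 1 [0°–32.6°] dwell: s stays 0.0000
seg 2 [32.6°–140.4°] cycloidal, h=18: full span → s += 18 → s = 18.0000
seg 3 [140.4°–196.4°] cycloidal, h=11: full span → s += 11 → s = 29.0000
seg 4 [196.4°–329.5°] dwell: s stays 29.0000
seg 5 [329.5°–360°] cycloidal, h=9: θ=355.6° here. β=26.1, B=30.5. 9·(0.8557 − sin(2π·0.8557)/(2π)) = 8.8294 → s = 37.8294
radial distance = base radius + s = 40 + 37.8294 = 77.8294

77.8294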